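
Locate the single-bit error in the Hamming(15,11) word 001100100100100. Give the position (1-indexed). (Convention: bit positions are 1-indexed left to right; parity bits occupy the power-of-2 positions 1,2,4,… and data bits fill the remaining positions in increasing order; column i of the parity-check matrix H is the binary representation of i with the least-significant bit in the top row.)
Syndrome s = H · r^T (mod 2), r = 001100100100100:
  s[0] = (101010101010101)·(001100100100100) mod 2 = 0+0+1+0+0+0+1+0+0+0+0+0+1+0+0 mod 2 = 1
  s[1] = (011001100110011)·(001100100100100) mod 2 = 0+0+1+0+0+0+1+0+0+1+0+0+0+0+0 mod 2 = 1
  s[2] = (000111100001111)·(001100100100100) mod 2 = 0+0+0+1+0+0+1+0+0+0+0+0+1+0+0 mod 2 = 1
  s[3] = (000000011111111)·(001100100100100) mod 2 = 0+0+0+0+0+0+0+0+0+1+0+0+1+0+0 mod 2 = 0
Syndrome = 1110
Column i of H is the binary representation of i, so the syndrome is the binary index of the flipped bit.
Read s = 1110 with s[0] as LSB: 1·2^0 + 1·2^1 + 1·2^2 + 0·2^3 = 7.
Error is at bit position 7.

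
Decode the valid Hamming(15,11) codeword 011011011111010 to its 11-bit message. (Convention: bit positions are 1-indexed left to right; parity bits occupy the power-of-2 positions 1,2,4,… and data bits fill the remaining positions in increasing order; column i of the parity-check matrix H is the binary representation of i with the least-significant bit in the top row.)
Parity bits occupy power-of-2 positions; data bits are at positions {3,5,6,7,9,10,11,12,13,14,15} (1-indexed).
Extract: c[3]=1 c[5]=1 c[6]=1 c[7]=0 c[9]=1 c[10]=1 c[11]=1 c[12]=1 c[13]=0 c[14]=1 c[15]=0
Data = 11101111010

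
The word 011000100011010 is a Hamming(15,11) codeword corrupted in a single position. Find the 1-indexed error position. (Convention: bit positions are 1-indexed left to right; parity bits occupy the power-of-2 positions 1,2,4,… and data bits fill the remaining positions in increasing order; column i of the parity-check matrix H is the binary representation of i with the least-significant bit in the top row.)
Syndrome s = H · r^T (mod 2), r = 011000100011010:
  s[0] = (101010101010101)·(011000100011010) mod 2 = 0+0+1+0+0+0+1+0+0+0+1+0+0+0+0 mod 2 = 1
  s[1] = (011001100110011)·(011000100011010) mod 2 = 0+1+1+0+0+0+1+0+0+0+1+0+0+1+0 mod 2 = 1
  s[2] = (000111100001111)·(011000100011010) mod 2 = 0+0+0+0+0+0+1+0+0+0+0+1+0+1+0 mod 2 = 1
  s[3] = (000000011111111)·(011000100011010) mod 2 = 0+0+0+0+0+0+0+0+0+0+1+1+0+1+0 mod 2 = 1
Syndrome = 1111
Column i of H is the binary representation of i, so the syndrome is the binary index of the flipped bit.
Read s = 1111 with s[0] as LSB: 1·2^0 + 1·2^1 + 1·2^2 + 1·2^3 = 15.
Error is at bit position 15.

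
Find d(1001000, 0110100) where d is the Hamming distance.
XOR = 1111100, count of 1s = 5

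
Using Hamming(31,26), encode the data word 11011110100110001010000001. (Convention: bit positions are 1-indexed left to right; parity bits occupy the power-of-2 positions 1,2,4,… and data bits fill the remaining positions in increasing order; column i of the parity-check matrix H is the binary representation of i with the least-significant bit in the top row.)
Codeword c = d · G (mod 2), d = 11011110100110001010000001:
  c[0] = d·G[:,0] = (11011110100110001010000001)·(11011010101101010101010101) mod 2 = 1+1+0+1+1+0+1+0+1+0+0+1+0+0+0+0+0+0+0+0+0+0+0+0+0+1 mod 2 = 0
  c[1] = d·G[:,1] = (11011110100110001010000001)·(10110110011011001100110011) mod 2 = 1+0+0+1+0+1+1+0+0+0+0+0+1+0+0+0+1+0+0+0+0+0+0+0+0+1 mod 2 = 1
  c[2] = d·G[:,2] = (11011110100110001010000001)·(10000000000000000000000000) mod 2 = 1+0+0+0+0+0+0+0+0+0+0+0+0+0+0+0+0+0+0+0+0+0+0+0+0+0 mod 2 = 1
  c[3] = d·G[:,3] = (11011110100110001010000001)·(01110001111000111100001111) mod 2 = 0+1+0+1+0+0+0+0+1+0+0+0+0+0+0+0+1+0+0+0+0+0+0+0+0+1 mod 2 = 1
  c[4] = d·G[:,4] = (11011110100110001010000001)·(01000000000000000000000000) mod 2 = 0+1+0+0+0+0+0+0+0+0+0+0+0+0+0+0+0+0+0+0+0+0+0+0+0+0 mod 2 = 1
  c[5] = d·G[:,5] = (11011110100110001010000001)·(00100000000000000000000000) mod 2 = 0+0+0+0+0+0+0+0+0+0+0+0+0+0+0+0+0+0+0+0+0+0+0+0+0+0 mod 2 = 0
  c[6] = d·G[:,6] = (11011110100110001010000001)·(00010000000000000000000000) mod 2 = 0+0+0+1+0+0+0+0+0+0+0+0+0+0+0+0+0+0+0+0+0+0+0+0+0+0 mod 2 = 1
  c[7] = d·G[:,7] = (11011110100110001010000001)·(00001111111000000011111111) mod 2 = 0+0+0+0+1+1+1+0+1+0+0+0+0+0+0+0+0+0+1+0+0+0+0+0+0+1 mod 2 = 0
  c[8] = d·G[:,8] = (11011110100110001010000001)·(00001000000000000000000000) mod 2 = 0+0+0+0+1+0+0+0+0+0+0+0+0+0+0+0+0+0+0+0+0+0+0+0+0+0 mod 2 = 1
  c[9] = d·G[:,9] = (11011110100110001010000001)·(00000100000000000000000000) mod 2 = 0+0+0+0+0+1+0+0+0+0+0+0+0+0+0+0+0+0+0+0+0+0+0+0+0+0 mod 2 = 1
  c[10] = d·G[:,10] = (11011110100110001010000001)·(00000010000000000000000000) mod 2 = 0+0+0+0+0+0+1+0+0+0+0+0+0+0+0+0+0+0+0+0+0+0+0+0+0+0 mod 2 = 1
  c[11] = d·G[:,11] = (11011110100110001010000001)·(00000001000000000000000000) mod 2 = 0+0+0+0+0+0+0+0+0+0+0+0+0+0+0+0+0+0+0+0+0+0+0+0+0+0 mod 2 = 0
  c[12] = d·G[:,12] = (11011110100110001010000001)·(00000000100000000000000000) mod 2 = 0+0+0+0+0+0+0+0+1+0+0+0+0+0+0+0+0+0+0+0+0+0+0+0+0+0 mod 2 = 1
  c[13] = d·G[:,13] = (11011110100110001010000001)·(00000000010000000000000000) mod 2 = 0+0+0+0+0+0+0+0+0+0+0+0+0+0+0+0+0+0+0+0+0+0+0+0+0+0 mod 2 = 0
  c[14] = d·G[:,14] = (11011110100110001010000001)·(00000000001000000000000000) mod 2 = 0+0+0+0+0+0+0+0+0+0+0+0+0+0+0+0+0+0+0+0+0+0+0+0+0+0 mod 2 = 0
  c[15] = d·G[:,15] = (11011110100110001010000001)·(00000000000111111111111111) mod 2 = 0+0+0+0+0+0+0+0+0+0+0+1+1+0+0+0+1+0+1+0+0+0+0+0+0+1 mod 2 = 1
  c[16] = d·G[:,16] = (11011110100110001010000001)·(00000000000100000000000000) mod 2 = 0+0+0+0+0+0+0+0+0+0+0+1+0+0+0+0+0+0+0+0+0+0+0+0+0+0 mod 2 = 1
  c[17] = d·G[:,17] = (11011110100110001010000001)·(00000000000010000000000000) mod 2 = 0+0+0+0+0+0+0+0+0+0+0+0+1+0+0+0+0+0+0+0+0+0+0+0+0+0 mod 2 = 1
  c[18] = d·G[:,18] = (11011110100110001010000001)·(00000000000001000000000000) mod 2 = 0+0+0+0+0+0+0+0+0+0+0+0+0+0+0+0+0+0+0+0+0+0+0+0+0+0 mod 2 = 0
  c[19] = d·G[:,19] = (11011110100110001010000001)·(00000000000000100000000000) mod 2 = 0+0+0+0+0+0+0+0+0+0+0+0+0+0+0+0+0+0+0+0+0+0+0+0+0+0 mod 2 = 0
  c[20] = d·G[:,20] = (11011110100110001010000001)·(00000000000000010000000000) mod 2 = 0+0+0+0+0+0+0+0+0+0+0+0+0+0+0+0+0+0+0+0+0+0+0+0+0+0 mod 2 = 0
  c[21] = d·G[:,21] = (11011110100110001010000001)·(00000000000000001000000000) mod 2 = 0+0+0+0+0+0+0+0+0+0+0+0+0+0+0+0+1+0+0+0+0+0+0+0+0+0 mod 2 = 1
  c[22] = d·G[:,22] = (11011110100110001010000001)·(00000000000000000100000000) mod 2 = 0+0+0+0+0+0+0+0+0+0+0+0+0+0+0+0+0+0+0+0+0+0+0+0+0+0 mod 2 = 0
  c[23] = d·G[:,23] = (11011110100110001010000001)·(00000000000000000010000000) mod 2 = 0+0+0+0+0+0+0+0+0+0+0+0+0+0+0+0+0+0+1+0+0+0+0+0+0+0 mod 2 = 1
  c[24] = d·G[:,24] = (11011110100110001010000001)·(00000000000000000001000000) mod 2 = 0+0+0+0+0+0+0+0+0+0+0+0+0+0+0+0+0+0+0+0+0+0+0+0+0+0 mod 2 = 0
  c[25] = d·G[:,25] = (11011110100110001010000001)·(00000000000000000000100000) mod 2 = 0+0+0+0+0+0+0+0+0+0+0+0+0+0+0+0+0+0+0+0+0+0+0+0+0+0 mod 2 = 0
  c[26] = d·G[:,26] = (11011110100110001010000001)·(00000000000000000000010000) mod 2 = 0+0+0+0+0+0+0+0+0+0+0+0+0+0+0+0+0+0+0+0+0+0+0+0+0+0 mod 2 = 0
  c[27] = d·G[:,27] = (11011110100110001010000001)·(00000000000000000000001000) mod 2 = 0+0+0+0+0+0+0+0+0+0+0+0+0+0+0+0+0+0+0+0+0+0+0+0+0+0 mod 2 = 0
  c[28] = d·G[:,28] = (11011110100110001010000001)·(00000000000000000000000100) mod 2 = 0+0+0+0+0+0+0+0+0+0+0+0+0+0+0+0+0+0+0+0+0+0+0+0+0+0 mod 2 = 0
  c[29] = d·G[:,29] = (11011110100110001010000001)·(00000000000000000000000010) mod 2 = 0+0+0+0+0+0+0+0+0+0+0+0+0+0+0+0+0+0+0+0+0+0+0+0+0+0 mod 2 = 0
  c[30] = d·G[:,30] = (11011110100110001010000001)·(00000000000000000000000001) mod 2 = 0+0+0+0+0+0+0+0+0+0+0+0+0+0+0+0+0+0+0+0+0+0+0+0+0+1 mod 2 = 1
Codeword = 0111101011101001110001010000001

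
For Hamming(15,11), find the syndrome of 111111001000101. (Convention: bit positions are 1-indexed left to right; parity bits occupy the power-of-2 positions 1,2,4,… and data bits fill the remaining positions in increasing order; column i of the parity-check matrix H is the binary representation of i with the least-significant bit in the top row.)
Syndrome s = H · r^T (mod 2), r = 111111001000101:
  s[0] = (101010101010101)·(111111001000101) mod 2 = 1+0+1+0+1+0+0+0+1+0+0+0+1+0+1 mod 2 = 0
  s[1] = (011001100110011)·(111111001000101) mod 2 = 0+1+1+0+0+1+0+0+0+0+0+0+0+0+1 mod 2 = 0
  s[2] = (000111100001111)·(111111001000101) mod 2 = 0+0+0+1+1+1+0+0+0+0+0+0+1+0+1 mod 2 = 1
  s[3] = (000000011111111)·(111111001000101) mod 2 = 0+0+0+0+0+0+0+0+1+0+0+0+1+0+1 mod 2 = 1
Syndrome = 0011
Non-zero syndrome: error at position 12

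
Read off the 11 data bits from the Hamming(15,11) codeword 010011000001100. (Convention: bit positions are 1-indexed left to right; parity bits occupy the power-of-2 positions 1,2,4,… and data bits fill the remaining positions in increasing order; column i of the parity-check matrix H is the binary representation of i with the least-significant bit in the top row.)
Parity bits occupy power-of-2 positions; data bits are at positions {3,5,6,7,9,10,11,12,13,14,15} (1-indexed).
Extract: c[3]=0 c[5]=1 c[6]=1 c[7]=0 c[9]=0 c[10]=0 c[11]=0 c[12]=1 c[13]=1 c[14]=0 c[15]=0
Data = 01100001100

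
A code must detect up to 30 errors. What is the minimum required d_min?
Detecting e errors requires d_min ≥ e + 1 = 30 + 1 = 31.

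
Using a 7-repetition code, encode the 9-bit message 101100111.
Repeat each bit 7× and concatenate:
1→1111111  0→0000000  1→1111111  1→1111111  0→0000000  0→0000000  1→1111111  1→1111111  1→1111111
Codeword = 111111100000001111111111111100000000000000111111111111111111111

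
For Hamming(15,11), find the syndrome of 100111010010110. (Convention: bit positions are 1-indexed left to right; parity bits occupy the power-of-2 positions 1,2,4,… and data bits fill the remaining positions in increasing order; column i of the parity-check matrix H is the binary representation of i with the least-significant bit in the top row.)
Syndrome s = H · r^T (mod 2), r = 100111010010110:
  s[0] = (101010101010101)·(100111010010110) mod 2 = 1+0+0+0+1+0+0+0+0+0+1+0+1+0+0 mod 2 = 0
  s[1] = (011001100110011)·(100111010010110) mod 2 = 0+0+0+0+0+1+0+0+0+0+1+0+0+1+0 mod 2 = 1
  s[2] = (000111100001111)·(100111010010110) mod 2 = 0+0+0+1+1+1+0+0+0+0+0+0+1+1+0 mod 2 = 1
  s[3] = (000000011111111)·(100111010010110) mod 2 = 0+0+0+0+0+0+0+1+0+0+1+0+1+1+0 mod 2 = 0
Syndrome = 0110
Non-zero syndrome: error at position 6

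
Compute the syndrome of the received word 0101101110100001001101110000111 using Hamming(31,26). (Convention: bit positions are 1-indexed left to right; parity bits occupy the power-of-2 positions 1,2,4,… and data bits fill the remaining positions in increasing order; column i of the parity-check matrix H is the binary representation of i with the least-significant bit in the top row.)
Syndrome s = H · r^T (mod 2), r = 0101101110100001001101110000111:
  s[0] = (1010101010101010101010101010101)·(0101101110100001001101110000111) mod 2 = 0+0+0+0+1+0+1+0+1+0+1+0+0+0+0+0+0+0+1+0+0+0+1+0+0+0+0+0+1+0+1 mod 2 = 0
  s[1] = (0110011001100110011001100110011)·(0101101110100001001101110000111) mod 2 = 0+1+0+0+0+0+1+0+0+0+1+0+0+0+0+0+0+0+1+0+0+1+1+0+0+0+0+0+0+1+1 mod 2 = 0
  s[2] = (0001111000011110000111100001111)·(0101101110100001001101110000111) mod 2 = 0+0+0+1+1+0+1+0+0+0+0+0+0+0+0+0+0+0+0+1+0+1+1+0+0+0+0+0+1+1+1 mod 2 = 1
  s[3] = (0000000111111110000000011111111)·(0101101110100001001101110000111) mod 2 = 0+0+0+0+0+0+0+1+1+0+1+0+0+0+0+0+0+0+0+0+0+0+0+1+0+0+0+0+1+1+1 mod 2 = 1
  s[4] = (0000000000000001111111111111111)·(0101101110100001001101110000111) mod 2 = 0+0+0+0+0+0+0+0+0+0+0+0+0+0+0+1+0+0+1+1+0+1+1+1+0+0+0+0+1+1+1 mod 2 = 1
Syndrome = 00111
Non-zero syndrome: error at position 28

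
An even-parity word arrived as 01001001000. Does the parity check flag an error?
Sum of received bits: 0+1+0+0+1+0+0+1+0+0+0 = 3; 3 mod 2 = 1. Result is 1 ≠ 0 → error detected.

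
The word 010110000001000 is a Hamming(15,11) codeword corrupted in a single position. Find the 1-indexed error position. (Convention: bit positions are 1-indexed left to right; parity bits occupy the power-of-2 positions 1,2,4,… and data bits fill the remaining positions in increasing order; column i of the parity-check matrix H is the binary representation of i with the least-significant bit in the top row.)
Syndrome s = H · r^T (mod 2), r = 010110000001000:
  s[0] = (101010101010101)·(010110000001000) mod 2 = 0+0+0+0+1+0+0+0+0+0+0+0+0+0+0 mod 2 = 1
  s[1] = (011001100110011)·(010110000001000) mod 2 = 0+1+0+0+0+0+0+0+0+0+0+0+0+0+0 mod 2 = 1
  s[2] = (000111100001111)·(010110000001000) mod 2 = 0+0+0+1+1+0+0+0+0+0+0+1+0+0+0 mod 2 = 1
  s[3] = (000000011111111)·(010110000001000) mod 2 = 0+0+0+0+0+0+0+0+0+0+0+1+0+0+0 mod 2 = 1
Syndrome = 1111
Column i of H is the binary representation of i, so the syndrome is the binary index of the flipped bit.
Read s = 1111 with s[0] as LSB: 1·2^0 + 1·2^1 + 1·2^2 + 1·2^3 = 15.
Error is at bit position 15.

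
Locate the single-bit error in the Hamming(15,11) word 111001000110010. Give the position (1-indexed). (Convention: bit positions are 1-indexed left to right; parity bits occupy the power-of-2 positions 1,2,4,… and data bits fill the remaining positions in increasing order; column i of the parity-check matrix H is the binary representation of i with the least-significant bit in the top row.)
Syndrome s = H · r^T (mod 2), r = 111001000110010:
  s[0] = (101010101010101)·(111001000110010) mod 2 = 1+0+1+0+0+0+0+0+0+0+1+0+0+0+0 mod 2 = 1
  s[1] = (011001100110011)·(111001000110010) mod 2 = 0+1+1+0+0+1+0+0+0+1+1+0+0+1+0 mod 2 = 0
  s[2] = (000111100001111)·(111001000110010) mod 2 = 0+0+0+0+0+1+0+0+0+0+0+0+0+1+0 mod 2 = 0
  s[3] = (000000011111111)·(111001000110010) mod 2 = 0+0+0+0+0+0+0+0+0+1+1+0+0+1+0 mod 2 = 1
Syndrome = 1001
Column i of H is the binary representation of i, so the syndrome is the binary index of the flipped bit.
Read s = 1001 with s[0] as LSB: 1·2^0 + 0·2^1 + 0·2^2 + 1·2^3 = 9.
Error is at bit position 9.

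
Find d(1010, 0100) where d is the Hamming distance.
XOR = 1110, count of 1s = 3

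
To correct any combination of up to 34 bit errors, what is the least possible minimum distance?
Correcting t errors requires d_min ≥ 2t + 1 = 2·34 + 1 = 69.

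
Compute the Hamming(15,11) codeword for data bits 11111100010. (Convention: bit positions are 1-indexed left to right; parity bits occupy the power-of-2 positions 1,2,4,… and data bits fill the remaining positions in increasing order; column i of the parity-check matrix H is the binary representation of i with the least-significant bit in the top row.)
Codeword c = d · G (mod 2), d = 11111100010:
  c[0] = d·G[:,0] = (11111100010)·(11011010101) mod 2 = 1+1+0+1+1+0+0+0+0+0+0 mod 2 = 0
  c[1] = d·G[:,1] = (11111100010)·(10110110011) mod 2 = 1+0+1+1+0+1+0+0+0+1+0 mod 2 = 1
  c[2] = d·G[:,2] = (11111100010)·(10000000000) mod 2 = 1+0+0+0+0+0+0+0+0+0+0 mod 2 = 1
  c[3] = d·G[:,3] = (11111100010)·(01110001111) mod 2 = 0+1+1+1+0+0+0+0+0+1+0 mod 2 = 0
  c[4] = d·G[:,4] = (11111100010)·(01000000000) mod 2 = 0+1+0+0+0+0+0+0+0+0+0 mod 2 = 1
  c[5] = d·G[:,5] = (11111100010)·(00100000000) mod 2 = 0+0+1+0+0+0+0+0+0+0+0 mod 2 = 1
  c[6] = d·G[:,6] = (11111100010)·(00010000000) mod 2 = 0+0+0+1+0+0+0+0+0+0+0 mod 2 = 1
  c[7] = d·G[:,7] = (11111100010)·(00001111111) mod 2 = 0+0+0+0+1+1+0+0+0+1+0 mod 2 = 1
  c[8] = d·G[:,8] = (11111100010)·(00001000000) mod 2 = 0+0+0+0+1+0+0+0+0+0+0 mod 2 = 1
  c[9] = d·G[:,9] = (11111100010)·(00000100000) mod 2 = 0+0+0+0+0+1+0+0+0+0+0 mod 2 = 1
  c[10] = d·G[:,10] = (11111100010)·(00000010000) mod 2 = 0+0+0+0+0+0+0+0+0+0+0 mod 2 = 0
  c[11] = d·G[:,11] = (11111100010)·(00000001000) mod 2 = 0+0+0+0+0+0+0+0+0+0+0 mod 2 = 0
  c[12] = d·G[:,12] = (11111100010)·(00000000100) mod 2 = 0+0+0+0+0+0+0+0+0+0+0 mod 2 = 0
  c[13] = d·G[:,13] = (11111100010)·(00000000010) mod 2 = 0+0+0+0+0+0+0+0+0+1+0 mod 2 = 1
  c[14] = d·G[:,14] = (11111100010)·(00000000001) mod 2 = 0+0+0+0+0+0+0+0+0+0+0 mod 2 = 0
Codeword = 011011111100010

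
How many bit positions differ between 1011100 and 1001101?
XOR = 0010001, count of 1s = 2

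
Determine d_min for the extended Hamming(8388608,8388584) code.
d_min = 4 (adding an overall parity bit to Hamming(8388607,8388584) raises d_min from 3 to 4).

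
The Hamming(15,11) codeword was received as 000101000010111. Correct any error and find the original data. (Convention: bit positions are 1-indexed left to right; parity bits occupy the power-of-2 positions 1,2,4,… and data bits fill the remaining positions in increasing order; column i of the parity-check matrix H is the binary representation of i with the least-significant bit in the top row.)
Syndrome s = H · r^T (mod 2), r = 000101000010111:
  s[0] = (101010101010101)·(000101000010111) mod 2 = 0+0+0+0+0+0+0+0+0+0+1+0+1+0+1 mod 2 = 1
  s[1] = (011001100110011)·(000101000010111) mod 2 = 0+0+0+0+0+1+0+0+0+0+1+0+0+1+1 mod 2 = 0
  s[2] = (000111100001111)·(000101000010111) mod 2 = 0+0+0+1+0+1+0+0+0+0+0+0+1+1+1 mod 2 = 1
  s[3] = (000000011111111)·(000101000010111) mod 2 = 0+0+0+0+0+0+0+0+0+0+1+0+1+1+1 mod 2 = 0
Syndrome = 1010
Column 5 of H equals this syndrome → error at bit 5 (1-indexed).
Flip bit 5: 000101000010111 → 000111000010111
Extract data bits at positions {3,5,6,7,9,10,11,12,13,14,15}: 01100010111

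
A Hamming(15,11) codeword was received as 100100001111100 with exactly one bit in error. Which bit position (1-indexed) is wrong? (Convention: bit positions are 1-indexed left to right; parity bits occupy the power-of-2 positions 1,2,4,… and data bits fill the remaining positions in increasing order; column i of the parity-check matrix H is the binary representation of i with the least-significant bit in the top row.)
Syndrome s = H · r^T (mod 2), r = 100100001111100:
  s[0] = (101010101010101)·(100100001111100) mod 2 = 1+0+0+0+0+0+0+0+1+0+1+0+1+0+0 mod 2 = 0
  s[1] = (011001100110011)·(100100001111100) mod 2 = 0+0+0+0+0+0+0+0+0+1+1+0+0+0+0 mod 2 = 0
  s[2] = (000111100001111)·(100100001111100) mod 2 = 0+0+0+1+0+0+0+0+0+0+0+1+1+0+0 mod 2 = 1
  s[3] = (000000011111111)·(100100001111100) mod 2 = 0+0+0+0+0+0+0+0+1+1+1+1+1+0+0 mod 2 = 1
Syndrome = 0011
Column i of H is the binary representation of i, so the syndrome is the binary index of the flipped bit.
Read s = 0011 with s[0] as LSB: 0·2^0 + 0·2^1 + 1·2^2 + 1·2^3 = 12.
Error is at bit position 12.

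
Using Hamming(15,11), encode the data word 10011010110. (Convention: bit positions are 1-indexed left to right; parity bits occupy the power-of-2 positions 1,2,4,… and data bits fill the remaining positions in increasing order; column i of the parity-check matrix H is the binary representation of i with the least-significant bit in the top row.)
Codeword c = d · G (mod 2), d = 10011010110:
  c[0] = d·G[:,0] = (10011010110)·(11011010101) mod 2 = 1+0+0+1+1+0+1+0+1+0+0 mod 2 = 1
  c[1] = d·G[:,1] = (10011010110)·(10110110011) mod 2 = 1+0+0+1+0+0+1+0+0+1+0 mod 2 = 0
  c[2] = d·G[:,2] = (10011010110)·(10000000000) mod 2 = 1+0+0+0+0+0+0+0+0+0+0 mod 2 = 1
  c[3] = d·G[:,3] = (10011010110)·(01110001111) mod 2 = 0+0+0+1+0+0+0+0+1+1+0 mod 2 = 1
  c[4] = d·G[:,4] = (10011010110)·(01000000000) mod 2 = 0+0+0+0+0+0+0+0+0+0+0 mod 2 = 0
  c[5] = d·G[:,5] = (10011010110)·(00100000000) mod 2 = 0+0+0+0+0+0+0+0+0+0+0 mod 2 = 0
  c[6] = d·G[:,6] = (10011010110)·(00010000000) mod 2 = 0+0+0+1+0+0+0+0+0+0+0 mod 2 = 1
  c[7] = d·G[:,7] = (10011010110)·(00001111111) mod 2 = 0+0+0+0+1+0+1+0+1+1+0 mod 2 = 0
  c[8] = d·G[:,8] = (10011010110)·(00001000000) mod 2 = 0+0+0+0+1+0+0+0+0+0+0 mod 2 = 1
  c[9] = d·G[:,9] = (10011010110)·(00000100000) mod 2 = 0+0+0+0+0+0+0+0+0+0+0 mod 2 = 0
  c[10] = d·G[:,10] = (10011010110)·(00000010000) mod 2 = 0+0+0+0+0+0+1+0+0+0+0 mod 2 = 1
  c[11] = d·G[:,11] = (10011010110)·(00000001000) mod 2 = 0+0+0+0+0+0+0+0+0+0+0 mod 2 = 0
  c[12] = d·G[:,12] = (10011010110)·(00000000100) mod 2 = 0+0+0+0+0+0+0+0+1+0+0 mod 2 = 1
  c[13] = d·G[:,13] = (10011010110)·(00000000010) mod 2 = 0+0+0+0+0+0+0+0+0+1+0 mod 2 = 1
  c[14] = d·G[:,14] = (10011010110)·(00000000001) mod 2 = 0+0+0+0+0+0+0+0+0+0+0 mod 2 = 0
Codeword = 101100101010110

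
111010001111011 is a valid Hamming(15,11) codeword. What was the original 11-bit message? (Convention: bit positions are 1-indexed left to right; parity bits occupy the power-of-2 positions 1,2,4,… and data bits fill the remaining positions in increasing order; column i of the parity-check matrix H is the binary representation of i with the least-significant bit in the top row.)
Parity bits occupy power-of-2 positions; data bits are at positions {3,5,6,7,9,10,11,12,13,14,15} (1-indexed).
Extract: c[3]=1 c[5]=1 c[6]=0 c[7]=0 c[9]=1 c[10]=1 c[11]=1 c[12]=1 c[13]=0 c[14]=1 c[15]=1
Data = 11001111011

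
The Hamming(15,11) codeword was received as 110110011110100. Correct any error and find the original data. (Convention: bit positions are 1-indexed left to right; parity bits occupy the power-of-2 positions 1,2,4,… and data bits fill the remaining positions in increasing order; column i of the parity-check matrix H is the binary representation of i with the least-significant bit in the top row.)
Syndrome s = H · r^T (mod 2), r = 110110011110100:
  s[0] = (101010101010101)·(110110011110100) mod 2 = 1+0+0+0+1+0+0+0+1+0+1+0+1+0+0 mod 2 = 1
  s[1] = (011001100110011)·(110110011110100) mod 2 = 0+1+0+0+0+0+0+0+0+1+1+0+0+0+0 mod 2 = 1
  s[2] = (000111100001111)·(110110011110100) mod 2 = 0+0+0+1+1+0+0+0+0+0+0+0+1+0+0 mod 2 = 1
  s[3] = (000000011111111)·(110110011110100) mod 2 = 0+0+0+0+0+0+0+1+1+1+1+0+1+0+0 mod 2 = 1
Syndrome = 1111
Column 15 of H equals this syndrome → error at bit 15 (1-indexed).
Flip bit 15: 110110011110100 → 110110011110101
Extract data bits at positions {3,5,6,7,9,10,11,12,13,14,15}: 01001110101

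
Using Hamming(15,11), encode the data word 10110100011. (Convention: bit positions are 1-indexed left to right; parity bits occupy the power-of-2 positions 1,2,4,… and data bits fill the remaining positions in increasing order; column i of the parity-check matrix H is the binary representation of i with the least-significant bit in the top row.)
Codeword c = d · G (mod 2), d = 10110100011:
  c[0] = d·G[:,0] = (10110100011)·(11011010101) mod 2 = 1+0+0+1+0+0+0+0+0+0+1 mod 2 = 1
  c[1] = d·G[:,1] = (10110100011)·(10110110011) mod 2 = 1+0+1+1+0+1+0+0+0+1+1 mod 2 = 0
  c[2] = d·G[:,2] = (10110100011)·(10000000000) mod 2 = 1+0+0+0+0+0+0+0+0+0+0 mod 2 = 1
  c[3] = d·G[:,3] = (10110100011)·(01110001111) mod 2 = 0+0+1+1+0+0+0+0+0+1+1 mod 2 = 0
  c[4] = d·G[:,4] = (10110100011)·(01000000000) mod 2 = 0+0+0+0+0+0+0+0+0+0+0 mod 2 = 0
  c[5] = d·G[:,5] = (10110100011)·(00100000000) mod 2 = 0+0+1+0+0+0+0+0+0+0+0 mod 2 = 1
  c[6] = d·G[:,6] = (10110100011)·(00010000000) mod 2 = 0+0+0+1+0+0+0+0+0+0+0 mod 2 = 1
  c[7] = d·G[:,7] = (10110100011)·(00001111111) mod 2 = 0+0+0+0+0+1+0+0+0+1+1 mod 2 = 1
  c[8] = d·G[:,8] = (10110100011)·(00001000000) mod 2 = 0+0+0+0+0+0+0+0+0+0+0 mod 2 = 0
  c[9] = d·G[:,9] = (10110100011)·(00000100000) mod 2 = 0+0+0+0+0+1+0+0+0+0+0 mod 2 = 1
  c[10] = d·G[:,10] = (10110100011)·(00000010000) mod 2 = 0+0+0+0+0+0+0+0+0+0+0 mod 2 = 0
  c[11] = d·G[:,11] = (10110100011)·(00000001000) mod 2 = 0+0+0+0+0+0+0+0+0+0+0 mod 2 = 0
  c[12] = d·G[:,12] = (10110100011)·(00000000100) mod 2 = 0+0+0+0+0+0+0+0+0+0+0 mod 2 = 0
  c[13] = d·G[:,13] = (10110100011)·(00000000010) mod 2 = 0+0+0+0+0+0+0+0+0+1+0 mod 2 = 1
  c[14] = d·G[:,14] = (10110100011)·(00000000001) mod 2 = 0+0+0+0+0+0+0+0+0+0+1 mod 2 = 1
Codeword = 101001110100011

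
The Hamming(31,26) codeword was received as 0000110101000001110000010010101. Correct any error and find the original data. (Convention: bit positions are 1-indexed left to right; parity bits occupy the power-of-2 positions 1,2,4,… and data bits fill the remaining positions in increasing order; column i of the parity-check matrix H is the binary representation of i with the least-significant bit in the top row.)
Syndrome s = H · r^T (mod 2), r = 0000110101000001110000010010101:
  s[0] = (1010101010101010101010101010101)·(0000110101000001110000010010101) mod 2 = 0+0+0+0+1+0+0+0+0+0+0+0+0+0+0+0+1+0+0+0+0+0+0+0+0+0+1+0+1+0+1 mod 2 = 1
  s[1] = (0110011001100110011001100110011)·(0000110101000001110000010010101) mod 2 = 0+0+0+0+0+1+0+0+0+1+0+0+0+0+0+0+0+1+0+0+0+0+0+0+0+0+1+0+0+0+1 mod 2 = 1
  s[2] = (0001111000011110000111100001111)·(0000110101000001110000010010101) mod 2 = 0+0+0+0+1+1+0+0+0+0+0+0+0+0+0+0+0+0+0+0+0+0+0+0+0+0+0+0+1+0+1 mod 2 = 0
  s[3] = (0000000111111110000000011111111)·(0000110101000001110000010010101) mod 2 = 0+0+0+0+0+0+0+1+0+1+0+0+0+0+0+0+0+0+0+0+0+0+0+1+0+0+1+0+1+0+1 mod 2 = 0
  s[4] = (0000000000000001111111111111111)·(0000110101000001110000010010101) mod 2 = 0+0+0+0+0+0+0+0+0+0+0+0+0+0+0+1+1+1+0+0+0+0+0+1+0+0+1+0+1+0+1 mod 2 = 1
Syndrome = 11001
Column 19 of H equals this syndrome → error at bit 19 (1-indexed).
Flip bit 19: 0000110101000001110000010010101 → 0000110101000001111000010010101
Extract data bits at positions {3,5,6,7,9,10,11,12,13,14,15,17,18,19,20,21,22,23,24,25,26,27,28,29,30,31}: 01100100000111000010010101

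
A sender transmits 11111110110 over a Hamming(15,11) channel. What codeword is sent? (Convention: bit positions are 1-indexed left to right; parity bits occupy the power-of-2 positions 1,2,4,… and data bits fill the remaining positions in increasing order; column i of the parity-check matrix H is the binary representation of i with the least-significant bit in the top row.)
Codeword c = d · G (mod 2), d = 11111110110:
  c[0] = d·G[:,0] = (11111110110)·(11011010101) mod 2 = 1+1+0+1+1+0+1+0+1+0+0 mod 2 = 0
  c[1] = d·G[:,1] = (11111110110)·(10110110011) mod 2 = 1+0+1+1+0+1+1+0+0+1+0 mod 2 = 0
  c[2] = d·G[:,2] = (11111110110)·(10000000000) mod 2 = 1+0+0+0+0+0+0+0+0+0+0 mod 2 = 1
  c[3] = d·G[:,3] = (11111110110)·(01110001111) mod 2 = 0+1+1+1+0+0+0+0+1+1+0 mod 2 = 1
  c[4] = d·G[:,4] = (11111110110)·(01000000000) mod 2 = 0+1+0+0+0+0+0+0+0+0+0 mod 2 = 1
  c[5] = d·G[:,5] = (11111110110)·(00100000000) mod 2 = 0+0+1+0+0+0+0+0+0+0+0 mod 2 = 1
  c[6] = d·G[:,6] = (11111110110)·(00010000000) mod 2 = 0+0+0+1+0+0+0+0+0+0+0 mod 2 = 1
  c[7] = d·G[:,7] = (11111110110)·(00001111111) mod 2 = 0+0+0+0+1+1+1+0+1+1+0 mod 2 = 1
  c[8] = d·G[:,8] = (11111110110)·(00001000000) mod 2 = 0+0+0+0+1+0+0+0+0+0+0 mod 2 = 1
  c[9] = d·G[:,9] = (11111110110)·(00000100000) mod 2 = 0+0+0+0+0+1+0+0+0+0+0 mod 2 = 1
  c[10] = d·G[:,10] = (11111110110)·(00000010000) mod 2 = 0+0+0+0+0+0+1+0+0+0+0 mod 2 = 1
  c[11] = d·G[:,11] = (11111110110)·(00000001000) mod 2 = 0+0+0+0+0+0+0+0+0+0+0 mod 2 = 0
  c[12] = d·G[:,12] = (11111110110)·(00000000100) mod 2 = 0+0+0+0+0+0+0+0+1+0+0 mod 2 = 1
  c[13] = d·G[:,13] = (11111110110)·(00000000010) mod 2 = 0+0+0+0+0+0+0+0+0+1+0 mod 2 = 1
  c[14] = d·G[:,14] = (11111110110)·(00000000001) mod 2 = 0+0+0+0+0+0+0+0+0+0+0 mod 2 = 0
Codeword = 001111111110110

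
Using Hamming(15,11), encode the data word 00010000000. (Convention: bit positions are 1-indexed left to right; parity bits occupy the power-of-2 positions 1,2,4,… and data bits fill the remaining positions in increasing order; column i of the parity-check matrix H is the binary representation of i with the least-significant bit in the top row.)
Codeword c = d · G (mod 2), d = 00010000000:
  c[0] = d·G[:,0] = (00010000000)·(11011010101) mod 2 = 0+0+0+1+0+0+0+0+0+0+0 mod 2 = 1
  c[1] = d·G[:,1] = (00010000000)·(10110110011) mod 2 = 0+0+0+1+0+0+0+0+0+0+0 mod 2 = 1
  c[2] = d·G[:,2] = (00010000000)·(10000000000) mod 2 = 0+0+0+0+0+0+0+0+0+0+0 mod 2 = 0
  c[3] = d·G[:,3] = (00010000000)·(01110001111) mod 2 = 0+0+0+1+0+0+0+0+0+0+0 mod 2 = 1
  c[4] = d·G[:,4] = (00010000000)·(01000000000) mod 2 = 0+0+0+0+0+0+0+0+0+0+0 mod 2 = 0
  c[5] = d·G[:,5] = (00010000000)·(00100000000) mod 2 = 0+0+0+0+0+0+0+0+0+0+0 mod 2 = 0
  c[6] = d·G[:,6] = (00010000000)·(00010000000) mod 2 = 0+0+0+1+0+0+0+0+0+0+0 mod 2 = 1
  c[7] = d·G[:,7] = (00010000000)·(00001111111) mod 2 = 0+0+0+0+0+0+0+0+0+0+0 mod 2 = 0
  c[8] = d·G[:,8] = (00010000000)·(00001000000) mod 2 = 0+0+0+0+0+0+0+0+0+0+0 mod 2 = 0
  c[9] = d·G[:,9] = (00010000000)·(00000100000) mod 2 = 0+0+0+0+0+0+0+0+0+0+0 mod 2 = 0
  c[10] = d·G[:,10] = (00010000000)·(00000010000) mod 2 = 0+0+0+0+0+0+0+0+0+0+0 mod 2 = 0
  c[11] = d·G[:,11] = (00010000000)·(00000001000) mod 2 = 0+0+0+0+0+0+0+0+0+0+0 mod 2 = 0
  c[12] = d·G[:,12] = (00010000000)·(00000000100) mod 2 = 0+0+0+0+0+0+0+0+0+0+0 mod 2 = 0
  c[13] = d·G[:,13] = (00010000000)·(00000000010) mod 2 = 0+0+0+0+0+0+0+0+0+0+0 mod 2 = 0
  c[14] = d·G[:,14] = (00010000000)·(00000000001) mod 2 = 0+0+0+0+0+0+0+0+0+0+0 mod 2 = 0
Codeword = 110100100000000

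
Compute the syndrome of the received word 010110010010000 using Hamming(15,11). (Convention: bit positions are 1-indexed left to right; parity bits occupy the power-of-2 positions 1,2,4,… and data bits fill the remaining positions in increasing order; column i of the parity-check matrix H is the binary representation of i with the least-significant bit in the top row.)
Syndrome s = H · r^T (mod 2), r = 010110010010000:
  s[0] = (101010101010101)·(010110010010000) mod 2 = 0+0+0+0+1+0+0+0+0+0+1+0+0+0+0 mod 2 = 0
  s[1] = (011001100110011)·(010110010010000) mod 2 = 0+1+0+0+0+0+0+0+0+0+1+0+0+0+0 mod 2 = 0
  s[2] = (000111100001111)·(010110010010000) mod 2 = 0+0+0+1+1+0+0+0+0+0+0+0+0+0+0 mod 2 = 0
  s[3] = (000000011111111)·(010110010010000) mod 2 = 0+0+0+0+0+0+0+1+0+0+1+0+0+0+0 mod 2 = 0
Syndrome = 0000
s = 0: no error detected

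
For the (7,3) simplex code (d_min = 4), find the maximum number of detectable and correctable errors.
Detection only: up to d_min − 1 = 3 errors.
Correction: up to ⌊(d_min − 1)/2⌋ = ⌊3/2⌋ = 1 errors.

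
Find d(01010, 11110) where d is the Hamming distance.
XOR = 10100, count of 1s = 2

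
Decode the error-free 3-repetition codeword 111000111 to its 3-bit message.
Split into 3-bit blocks: 111 000 111
Data = 101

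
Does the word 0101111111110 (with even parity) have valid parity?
Sum of all bits: 0+1+0+1+1+1+1+1+1+1+1+1+0 = 10; 10 mod 2 = 0. Result is 0 → valid parity.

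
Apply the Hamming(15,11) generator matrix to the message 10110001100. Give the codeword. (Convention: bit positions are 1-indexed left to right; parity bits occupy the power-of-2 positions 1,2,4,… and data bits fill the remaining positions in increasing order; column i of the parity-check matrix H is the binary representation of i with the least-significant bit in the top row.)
Codeword c = d · G (mod 2), d = 10110001100:
  c[0] = d·G[:,0] = (10110001100)·(11011010101) mod 2 = 1+0+0+1+0+0+0+0+1+0+0 mod 2 = 1
  c[1] = d·G[:,1] = (10110001100)·(10110110011) mod 2 = 1+0+1+1+0+0+0+0+0+0+0 mod 2 = 1
  c[2] = d·G[:,2] = (10110001100)·(10000000000) mod 2 = 1+0+0+0+0+0+0+0+0+0+0 mod 2 = 1
  c[3] = d·G[:,3] = (10110001100)·(01110001111) mod 2 = 0+0+1+1+0+0+0+1+1+0+0 mod 2 = 0
  c[4] = d·G[:,4] = (10110001100)·(01000000000) mod 2 = 0+0+0+0+0+0+0+0+0+0+0 mod 2 = 0
  c[5] = d·G[:,5] = (10110001100)·(00100000000) mod 2 = 0+0+1+0+0+0+0+0+0+0+0 mod 2 = 1
  c[6] = d·G[:,6] = (10110001100)·(00010000000) mod 2 = 0+0+0+1+0+0+0+0+0+0+0 mod 2 = 1
  c[7] = d·G[:,7] = (10110001100)·(00001111111) mod 2 = 0+0+0+0+0+0+0+1+1+0+0 mod 2 = 0
  c[8] = d·G[:,8] = (10110001100)·(00001000000) mod 2 = 0+0+0+0+0+0+0+0+0+0+0 mod 2 = 0
  c[9] = d·G[:,9] = (10110001100)·(00000100000) mod 2 = 0+0+0+0+0+0+0+0+0+0+0 mod 2 = 0
  c[10] = d·G[:,10] = (10110001100)·(00000010000) mod 2 = 0+0+0+0+0+0+0+0+0+0+0 mod 2 = 0
  c[11] = d·G[:,11] = (10110001100)·(00000001000) mod 2 = 0+0+0+0+0+0+0+1+0+0+0 mod 2 = 1
  c[12] = d·G[:,12] = (10110001100)·(00000000100) mod 2 = 0+0+0+0+0+0+0+0+1+0+0 mod 2 = 1
  c[13] = d·G[:,13] = (10110001100)·(00000000010) mod 2 = 0+0+0+0+0+0+0+0+0+0+0 mod 2 = 0
  c[14] = d·G[:,14] = (10110001100)·(00000000001) mod 2 = 0+0+0+0+0+0+0+0+0+0+0 mod 2 = 0
Codeword = 111001100001100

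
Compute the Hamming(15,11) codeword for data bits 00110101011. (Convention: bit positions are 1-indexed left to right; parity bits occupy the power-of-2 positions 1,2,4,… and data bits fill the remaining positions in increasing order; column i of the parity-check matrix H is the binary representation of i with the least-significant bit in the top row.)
Codeword c = d · G (mod 2), d = 00110101011:
  c[0] = d·G[:,0] = (00110101011)·(11011010101) mod 2 = 0+0+0+1+0+0+0+0+0+0+1 mod 2 = 0
  c[1] = d·G[:,1] = (00110101011)·(10110110011) mod 2 = 0+0+1+1+0+1+0+0+0+1+1 mod 2 = 1
  c[2] = d·G[:,2] = (00110101011)·(10000000000) mod 2 = 0+0+0+0+0+0+0+0+0+0+0 mod 2 = 0
  c[3] = d·G[:,3] = (00110101011)·(01110001111) mod 2 = 0+0+1+1+0+0+0+1+0+1+1 mod 2 = 1
  c[4] = d·G[:,4] = (00110101011)·(01000000000) mod 2 = 0+0+0+0+0+0+0+0+0+0+0 mod 2 = 0
  c[5] = d·G[:,5] = (00110101011)·(00100000000) mod 2 = 0+0+1+0+0+0+0+0+0+0+0 mod 2 = 1
  c[6] = d·G[:,6] = (00110101011)·(00010000000) mod 2 = 0+0+0+1+0+0+0+0+0+0+0 mod 2 = 1
  c[7] = d·G[:,7] = (00110101011)·(00001111111) mod 2 = 0+0+0+0+0+1+0+1+0+1+1 mod 2 = 0
  c[8] = d·G[:,8] = (00110101011)·(00001000000) mod 2 = 0+0+0+0+0+0+0+0+0+0+0 mod 2 = 0
  c[9] = d·G[:,9] = (00110101011)·(00000100000) mod 2 = 0+0+0+0+0+1+0+0+0+0+0 mod 2 = 1
  c[10] = d·G[:,10] = (00110101011)·(00000010000) mod 2 = 0+0+0+0+0+0+0+0+0+0+0 mod 2 = 0
  c[11] = d·G[:,11] = (00110101011)·(00000001000) mod 2 = 0+0+0+0+0+0+0+1+0+0+0 mod 2 = 1
  c[12] = d·G[:,12] = (00110101011)·(00000000100) mod 2 = 0+0+0+0+0+0+0+0+0+0+0 mod 2 = 0
  c[13] = d·G[:,13] = (00110101011)·(00000000010) mod 2 = 0+0+0+0+0+0+0+0+0+1+0 mod 2 = 1
  c[14] = d·G[:,14] = (00110101011)·(00000000001) mod 2 = 0+0+0+0+0+0+0+0+0+0+1 mod 2 = 1
Codeword = 010101100101011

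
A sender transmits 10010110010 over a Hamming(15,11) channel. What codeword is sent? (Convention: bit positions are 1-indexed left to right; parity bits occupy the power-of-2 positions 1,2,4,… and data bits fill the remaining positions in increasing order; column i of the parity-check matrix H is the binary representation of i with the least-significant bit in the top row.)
Codeword c = d · G (mod 2), d = 10010110010:
  c[0] = d·G[:,0] = (10010110010)·(11011010101) mod 2 = 1+0+0+1+0+0+1+0+0+0+0 mod 2 = 1
  c[1] = d·G[:,1] = (10010110010)·(10110110011) mod 2 = 1+0+0+1+0+1+1+0+0+1+0 mod 2 = 1
  c[2] = d·G[:,2] = (10010110010)·(10000000000) mod 2 = 1+0+0+0+0+0+0+0+0+0+0 mod 2 = 1
  c[3] = d·G[:,3] = (10010110010)·(01110001111) mod 2 = 0+0+0+1+0+0+0+0+0+1+0 mod 2 = 0
  c[4] = d·G[:,4] = (10010110010)·(01000000000) mod 2 = 0+0+0+0+0+0+0+0+0+0+0 mod 2 = 0
  c[5] = d·G[:,5] = (10010110010)·(00100000000) mod 2 = 0+0+0+0+0+0+0+0+0+0+0 mod 2 = 0
  c[6] = d·G[:,6] = (10010110010)·(00010000000) mod 2 = 0+0+0+1+0+0+0+0+0+0+0 mod 2 = 1
  c[7] = d·G[:,7] = (10010110010)·(00001111111) mod 2 = 0+0+0+0+0+1+1+0+0+1+0 mod 2 = 1
  c[8] = d·G[:,8] = (10010110010)·(00001000000) mod 2 = 0+0+0+0+0+0+0+0+0+0+0 mod 2 = 0
  c[9] = d·G[:,9] = (10010110010)·(00000100000) mod 2 = 0+0+0+0+0+1+0+0+0+0+0 mod 2 = 1
  c[10] = d·G[:,10] = (10010110010)·(00000010000) mod 2 = 0+0+0+0+0+0+1+0+0+0+0 mod 2 = 1
  c[11] = d·G[:,11] = (10010110010)·(00000001000) mod 2 = 0+0+0+0+0+0+0+0+0+0+0 mod 2 = 0
  c[12] = d·G[:,12] = (10010110010)·(00000000100) mod 2 = 0+0+0+0+0+0+0+0+0+0+0 mod 2 = 0
  c[13] = d·G[:,13] = (10010110010)·(00000000010) mod 2 = 0+0+0+0+0+0+0+0+0+1+0 mod 2 = 1
  c[14] = d·G[:,14] = (10010110010)·(00000000001) mod 2 = 0+0+0+0+0+0+0+0+0+0+0 mod 2 = 0
Codeword = 111000110110010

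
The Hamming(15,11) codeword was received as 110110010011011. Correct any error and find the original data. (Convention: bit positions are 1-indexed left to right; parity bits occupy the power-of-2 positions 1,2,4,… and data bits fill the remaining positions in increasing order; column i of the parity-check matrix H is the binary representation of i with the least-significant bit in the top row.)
Syndrome s = H · r^T (mod 2), r = 110110010011011:
  s[0] = (101010101010101)·(110110010011011) mod 2 = 1+0+0+0+1+0+0+0+0+0+1+0+0+0+1 mod 2 = 0
  s[1] = (011001100110011)·(110110010011011) mod 2 = 0+1+0+0+0+0+0+0+0+0+1+0+0+1+1 mod 2 = 0
  s[2] = (000111100001111)·(110110010011011) mod 2 = 0+0+0+1+1+0+0+0+0+0+0+1+0+1+1 mod 2 = 1
  s[3] = (000000011111111)·(110110010011011) mod 2 = 0+0+0+0+0+0+0+1+0+0+1+1+0+1+1 mod 2 = 1
Syndrome = 0011
Column 12 of H equals this syndrome → error at bit 12 (1-indexed).
Flip bit 12: 110110010011011 → 110110010010011
Extract data bits at positions {3,5,6,7,9,10,11,12,13,14,15}: 01000010011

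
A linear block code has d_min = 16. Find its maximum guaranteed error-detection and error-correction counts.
(a) Detection requires d_min ≥ e+1, so e ≤ d_min − 1 = 15.
(b) Correction requires d_min ≥ 2t+1, so t ≤ ⌊(d_min − 1)/2⌋ = ⌊15/2⌋ = 7.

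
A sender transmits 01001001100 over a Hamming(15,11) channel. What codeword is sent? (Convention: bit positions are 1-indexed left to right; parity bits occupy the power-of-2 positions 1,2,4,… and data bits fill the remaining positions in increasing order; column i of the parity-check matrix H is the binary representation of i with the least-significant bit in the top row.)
Codeword c = d · G (mod 2), d = 01001001100:
  c[0] = d·G[:,0] = (01001001100)·(11011010101) mod 2 = 0+1+0+0+1+0+0+0+1+0+0 mod 2 = 1
  c[1] = d·G[:,1] = (01001001100)·(10110110011) mod 2 = 0+0+0+0+0+0+0+0+0+0+0 mod 2 = 0
  c[2] = d·G[:,2] = (01001001100)·(10000000000) mod 2 = 0+0+0+0+0+0+0+0+0+0+0 mod 2 = 0
  c[3] = d·G[:,3] = (01001001100)·(01110001111) mod 2 = 0+1+0+0+0+0+0+1+1+0+0 mod 2 = 1
  c[4] = d·G[:,4] = (01001001100)·(01000000000) mod 2 = 0+1+0+0+0+0+0+0+0+0+0 mod 2 = 1
  c[5] = d·G[:,5] = (01001001100)·(00100000000) mod 2 = 0+0+0+0+0+0+0+0+0+0+0 mod 2 = 0
  c[6] = d·G[:,6] = (01001001100)·(00010000000) mod 2 = 0+0+0+0+0+0+0+0+0+0+0 mod 2 = 0
  c[7] = d·G[:,7] = (01001001100)·(00001111111) mod 2 = 0+0+0+0+1+0+0+1+1+0+0 mod 2 = 1
  c[8] = d·G[:,8] = (01001001100)·(00001000000) mod 2 = 0+0+0+0+1+0+0+0+0+0+0 mod 2 = 1
  c[9] = d·G[:,9] = (01001001100)·(00000100000) mod 2 = 0+0+0+0+0+0+0+0+0+0+0 mod 2 = 0
  c[10] = d·G[:,10] = (01001001100)·(00000010000) mod 2 = 0+0+0+0+0+0+0+0+0+0+0 mod 2 = 0
  c[11] = d·G[:,11] = (01001001100)·(00000001000) mod 2 = 0+0+0+0+0+0+0+1+0+0+0 mod 2 = 1
  c[12] = d·G[:,12] = (01001001100)·(00000000100) mod 2 = 0+0+0+0+0+0+0+0+1+0+0 mod 2 = 1
  c[13] = d·G[:,13] = (01001001100)·(00000000010) mod 2 = 0+0+0+0+0+0+0+0+0+0+0 mod 2 = 0
  c[14] = d·G[:,14] = (01001001100)·(00000000001) mod 2 = 0+0+0+0+0+0+0+0+0+0+0 mod 2 = 0
Codeword = 100110011001100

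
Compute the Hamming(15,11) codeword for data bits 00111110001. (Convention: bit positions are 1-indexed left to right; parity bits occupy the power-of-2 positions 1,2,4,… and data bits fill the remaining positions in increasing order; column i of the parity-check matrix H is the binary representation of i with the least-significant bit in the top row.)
Codeword c = d · G (mod 2), d = 00111110001:
  c[0] = d·G[:,0] = (00111110001)·(11011010101) mod 2 = 0+0+0+1+1+0+1+0+0+0+1 mod 2 = 0
  c[1] = d·G[:,1] = (00111110001)·(10110110011) mod 2 = 0+0+1+1+0+1+1+0+0+0+1 mod 2 = 1
  c[2] = d·G[:,2] = (00111110001)·(10000000000) mod 2 = 0+0+0+0+0+0+0+0+0+0+0 mod 2 = 0
  c[3] = d·G[:,3] = (00111110001)·(01110001111) mod 2 = 0+0+1+1+0+0+0+0+0+0+1 mod 2 = 1
  c[4] = d·G[:,4] = (00111110001)·(01000000000) mod 2 = 0+0+0+0+0+0+0+0+0+0+0 mod 2 = 0
  c[5] = d·G[:,5] = (00111110001)·(00100000000) mod 2 = 0+0+1+0+0+0+0+0+0+0+0 mod 2 = 1
  c[6] = d·G[:,6] = (00111110001)·(00010000000) mod 2 = 0+0+0+1+0+0+0+0+0+0+0 mod 2 = 1
  c[7] = d·G[:,7] = (00111110001)·(00001111111) mod 2 = 0+0+0+0+1+1+1+0+0+0+1 mod 2 = 0
  c[8] = d·G[:,8] = (00111110001)·(00001000000) mod 2 = 0+0+0+0+1+0+0+0+0+0+0 mod 2 = 1
  c[9] = d·G[:,9] = (00111110001)·(00000100000) mod 2 = 0+0+0+0+0+1+0+0+0+0+0 mod 2 = 1
  c[10] = d·G[:,10] = (00111110001)·(00000010000) mod 2 = 0+0+0+0+0+0+1+0+0+0+0 mod 2 = 1
  c[11] = d·G[:,11] = (00111110001)·(00000001000) mod 2 = 0+0+0+0+0+0+0+0+0+0+0 mod 2 = 0
  c[12] = d·G[:,12] = (00111110001)·(00000000100) mod 2 = 0+0+0+0+0+0+0+0+0+0+0 mod 2 = 0
  c[13] = d·G[:,13] = (00111110001)·(00000000010) mod 2 = 0+0+0+0+0+0+0+0+0+0+0 mod 2 = 0
  c[14] = d·G[:,14] = (00111110001)·(00000000001) mod 2 = 0+0+0+0+0+0+0+0+0+0+1 mod 2 = 1
Codeword = 010101101110001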